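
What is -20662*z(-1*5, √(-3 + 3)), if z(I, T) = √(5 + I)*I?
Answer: 0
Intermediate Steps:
z(I, T) = I*√(5 + I)
-20662*z(-1*5, √(-3 + 3)) = -20662*(-1*5)*√(5 - 1*5) = -(-103310)*√(5 - 5) = -(-103310)*√0 = -(-103310)*0 = -20662*0 = 0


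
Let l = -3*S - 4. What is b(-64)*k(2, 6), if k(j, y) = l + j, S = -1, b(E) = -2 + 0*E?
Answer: -2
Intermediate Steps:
b(E) = -2 (b(E) = -2 + 0 = -2)
l = -1 (l = -3*(-1) - 4 = 3 - 4 = -1)
k(j, y) = -1 + j
b(-64)*k(2, 6) = -2*(-1 + 2) = -2*1 = -2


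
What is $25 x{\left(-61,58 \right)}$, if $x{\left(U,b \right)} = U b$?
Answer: $-88450$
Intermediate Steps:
$25 x{\left(-61,58 \right)} = 25 \left(\left(-61\right) 58\right) = 25 \left(-3538\right) = -88450$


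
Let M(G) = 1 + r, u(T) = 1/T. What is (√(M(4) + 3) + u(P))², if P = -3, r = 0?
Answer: 25/9 ≈ 2.7778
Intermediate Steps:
u(T) = 1/T
M(G) = 1 (M(G) = 1 + 0 = 1)
(√(M(4) + 3) + u(P))² = (√(1 + 3) + 1/(-3))² = (√4 - ⅓)² = (2 - ⅓)² = (5/3)² = 25/9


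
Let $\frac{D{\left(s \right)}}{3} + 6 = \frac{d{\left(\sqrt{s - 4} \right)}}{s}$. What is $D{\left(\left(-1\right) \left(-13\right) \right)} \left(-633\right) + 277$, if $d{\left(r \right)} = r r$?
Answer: $\frac{134632}{13} \approx 10356.0$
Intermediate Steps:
$d{\left(r \right)} = r^{2}$
$D{\left(s \right)} = -18 + \frac{3 \left(-4 + s\right)}{s}$ ($D{\left(s \right)} = -18 + 3 \frac{\left(\sqrt{s - 4}\right)^{2}}{s} = -18 + 3 \frac{\left(\sqrt{-4 + s}\right)^{2}}{s} = -18 + 3 \frac{-4 + s}{s} = -18 + \frac{3 \left(-4 + s\right)}{s}$)
$D{\left(\left(-1\right) \left(-13\right) \right)} \left(-633\right) + 277 = \left(-15 - \frac{12}{\left(-1\right) \left(-13\right)}\right) \left(-633\right) + 277 = \left(-15 - \frac{12}{13}\right) \left(-633\right) + 277 = \left(- \frac{207}{13}\right) \left(-633\right) + 277 = \frac{131031}{13} + 277 = \frac{134632}{13}$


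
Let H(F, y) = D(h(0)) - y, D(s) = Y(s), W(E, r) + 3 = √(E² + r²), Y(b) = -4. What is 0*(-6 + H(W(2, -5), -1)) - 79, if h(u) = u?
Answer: -79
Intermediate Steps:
W(E, r) = -3 + √(E² + r²)
D(s) = -4
H(F, y) = -4 - y
0*(-6 + H(W(2, -5), -1)) - 79 = 0*(-6 + (-4 - 1*(-1))) - 79 = 0*(-6 + (-4 + 1)) - 79 = 0*(-6 - 3) - 79 = 0*(-9) - 79 = 0 - 79 = -79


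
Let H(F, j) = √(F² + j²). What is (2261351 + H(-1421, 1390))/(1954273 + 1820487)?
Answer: 2261351/3774760 + √3951341/3774760 ≈ 0.59960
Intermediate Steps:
(2261351 + H(-1421, 1390))/(1954273 + 1820487) = (2261351 + √((-1421)² + 1390²))/(1954273 + 1820487) = (2261351 + √(2019241 + 1932100))/3774760 = (2261351 + √3951341)*(1/3774760) = 2261351/3774760 + √3951341/3774760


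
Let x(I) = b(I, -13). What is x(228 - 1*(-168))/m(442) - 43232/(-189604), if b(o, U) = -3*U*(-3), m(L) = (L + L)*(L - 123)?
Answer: 234020527/1028222492 ≈ 0.22760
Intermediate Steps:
m(L) = 2*L*(-123 + L) (m(L) = (2*L)*(-123 + L) = 2*L*(-123 + L))
b(o, U) = 9*U
x(I) = -117 (x(I) = 9*(-13) = -117)
x(228 - 1*(-168))/m(442) - 43232/(-189604) = -117*1/(884*(-123 + 442)) - 43232/(-189604) = -117/(2*442*319) - 43232*(-1/189604) = -117/281996 + 10808/47401 = -117*1/281996 + 10808/47401 = -9/21692 + 10808/47401 = 234020527/1028222492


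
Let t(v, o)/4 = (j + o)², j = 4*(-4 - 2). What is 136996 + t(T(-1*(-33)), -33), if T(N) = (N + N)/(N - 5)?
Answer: 149992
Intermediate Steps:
j = -24 (j = 4*(-6) = -24)
T(N) = 2*N/(-5 + N) (T(N) = (2*N)/(-5 + N) = 2*N/(-5 + N))
t(v, o) = 4*(-24 + o)²
136996 + t(T(-1*(-33)), -33) = 136996 + 4*(-24 - 33)² = 136996 + 4*(-57)² = 136996 + 4*3249 = 136996 + 12996 = 149992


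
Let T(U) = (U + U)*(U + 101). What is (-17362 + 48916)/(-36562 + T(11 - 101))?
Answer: -15777/19271 ≈ -0.81869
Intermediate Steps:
T(U) = 2*U*(101 + U) (T(U) = (2*U)*(101 + U) = 2*U*(101 + U))
(-17362 + 48916)/(-36562 + T(11 - 101)) = (-17362 + 48916)/(-36562 + 2*(11 - 101)*(101 + (11 - 101))) = 31554/(-36562 + 2*(-90)*(101 - 90)) = 31554/(-36562 + 2*(-90)*11) = 31554/(-36562 - 1980) = 31554/(-38542) = 31554*(-1/38542) = -15777/19271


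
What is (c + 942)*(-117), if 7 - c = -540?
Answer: -174213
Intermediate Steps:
c = 547 (c = 7 - 1*(-540) = 7 + 540 = 547)
(c + 942)*(-117) = (547 + 942)*(-117) = 1489*(-117) = -174213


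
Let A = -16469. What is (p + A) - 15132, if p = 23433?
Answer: -8168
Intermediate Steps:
(p + A) - 15132 = (23433 - 16469) - 15132 = 6964 - 15132 = -8168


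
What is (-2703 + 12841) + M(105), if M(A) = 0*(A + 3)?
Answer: 10138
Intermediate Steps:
M(A) = 0 (M(A) = 0*(3 + A) = 0)
(-2703 + 12841) + M(105) = (-2703 + 12841) + 0 = 10138 + 0 = 10138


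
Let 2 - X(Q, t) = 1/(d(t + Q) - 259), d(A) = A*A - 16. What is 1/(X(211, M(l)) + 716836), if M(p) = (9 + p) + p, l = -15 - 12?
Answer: 27281/19556057477 ≈ 1.3950e-6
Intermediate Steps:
l = -27
M(p) = 9 + 2*p
d(A) = -16 + A**2 (d(A) = A**2 - 16 = -16 + A**2)
X(Q, t) = 2 - 1/(-275 + (Q + t)**2) (X(Q, t) = 2 - 1/((-16 + (t + Q)**2) - 259) = 2 - 1/((-16 + (Q + t)**2) - 259) = 2 - 1/(-275 + (Q + t)**2))
1/(X(211, M(l)) + 716836) = 1/((-551 + 2*(211 + (9 + 2*(-27)))**2)/(-275 + (211 + (9 + 2*(-27)))**2) + 716836) = 1/((-551 + 2*(211 + (9 - 54))**2)/(-275 + (211 + (9 - 54))**2) + 716836) = 1/((-551 + 2*(211 - 45)**2)/(-275 + (211 - 45)**2) + 716836) = 1/((-551 + 2*166**2)/(-275 + 166**2) + 716836) = 1/((-551 + 2*27556)/(-275 + 27556) + 716836) = 1/((-551 + 55112)/27281 + 716836) = 1/((1/27281)*54561 + 716836) = 1/(54561/27281 + 716836) = 1/(19556057477/27281) = 27281/19556057477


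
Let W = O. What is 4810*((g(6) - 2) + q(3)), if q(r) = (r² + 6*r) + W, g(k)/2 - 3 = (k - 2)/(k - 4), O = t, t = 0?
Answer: 168350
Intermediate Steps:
O = 0
W = 0
g(k) = 6 + 2*(-2 + k)/(-4 + k) (g(k) = 6 + 2*((k - 2)/(k - 4)) = 6 + 2*((-2 + k)/(-4 + k)) = 6 + 2*(-2 + k)/(-4 + k))
q(r) = r² + 6*r (q(r) = (r² + 6*r) + 0 = r² + 6*r)
4810*((g(6) - 2) + q(3)) = 4810*((4*(-7 + 2*6)/(-4 + 6) - 2) + 3*(6 + 3)) = 4810*((4*(-7 + 12)/2 - 2) + 3*9) = 4810*((4*(½)*5 - 2) + 27) = 4810*((10 - 2) + 27) = 4810*(8 + 27) = 4810*35 = 168350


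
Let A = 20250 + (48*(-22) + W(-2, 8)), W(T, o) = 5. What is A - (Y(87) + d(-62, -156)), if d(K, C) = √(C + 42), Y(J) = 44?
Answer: 19155 - I*√114 ≈ 19155.0 - 10.677*I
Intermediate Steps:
d(K, C) = √(42 + C)
A = 19199 (A = 20250 + (48*(-22) + 5) = 20250 + (-1056 + 5) = 20250 - 1051 = 19199)
A - (Y(87) + d(-62, -156)) = 19199 - (44 + √(42 - 156)) = 19199 - (44 + √(-114)) = 19199 - (44 + I*√114) = 19199 + (-44 - I*√114) = 19155 - I*√114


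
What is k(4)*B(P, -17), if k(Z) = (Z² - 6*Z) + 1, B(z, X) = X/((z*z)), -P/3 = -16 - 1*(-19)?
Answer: 119/81 ≈ 1.4691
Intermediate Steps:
P = -9 (P = -3*(-16 - 1*(-19)) = -3*(-16 + 19) = -3*3 = -9)
B(z, X) = X/z² (B(z, X) = X/(z²) = X/z²)
k(Z) = 1 + Z² - 6*Z
k(4)*B(P, -17) = (1 + 4² - 6*4)*(-17/(-9)²) = (1 + 16 - 24)*(-17*1/81) = -7*(-17/81) = 119/81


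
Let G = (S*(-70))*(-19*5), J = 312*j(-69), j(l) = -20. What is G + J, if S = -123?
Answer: -824190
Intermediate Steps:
J = -6240 (J = 312*(-20) = -6240)
G = -817950 (G = (-123*(-70))*(-19*5) = 8610*(-95) = -817950)
G + J = -817950 - 6240 = -824190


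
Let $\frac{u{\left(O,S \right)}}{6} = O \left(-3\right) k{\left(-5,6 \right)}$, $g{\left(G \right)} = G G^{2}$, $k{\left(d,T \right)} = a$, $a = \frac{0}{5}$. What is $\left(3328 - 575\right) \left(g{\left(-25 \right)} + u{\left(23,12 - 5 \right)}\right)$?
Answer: $-43015625$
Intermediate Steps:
$a = 0$ ($a = 0 \cdot \frac{1}{5} = 0$)
$k{\left(d,T \right)} = 0$
$g{\left(G \right)} = G^{3}$
$u{\left(O,S \right)} = 0$ ($u{\left(O,S \right)} = 6 O \left(-3\right) 0 = 6 - 3 O 0 = 6 \cdot 0 = 0$)
$\left(3328 - 575\right) \left(g{\left(-25 \right)} + u{\left(23,12 - 5 \right)}\right) = \left(3328 - 575\right) \left(\left(-25\right)^{3} + 0\right) = 2753 \left(-15625 + 0\right) = 2753 \left(-15625\right) = -43015625$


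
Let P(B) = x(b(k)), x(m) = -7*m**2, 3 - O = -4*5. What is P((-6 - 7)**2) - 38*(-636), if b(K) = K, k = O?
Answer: 20465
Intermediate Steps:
O = 23 (O = 3 - (-4)*5 = 3 - 1*(-20) = 3 + 20 = 23)
k = 23
P(B) = -3703 (P(B) = -7*23**2 = -7*529 = -3703)
P((-6 - 7)**2) - 38*(-636) = -3703 - 38*(-636) = -3703 - 1*(-24168) = -3703 + 24168 = 20465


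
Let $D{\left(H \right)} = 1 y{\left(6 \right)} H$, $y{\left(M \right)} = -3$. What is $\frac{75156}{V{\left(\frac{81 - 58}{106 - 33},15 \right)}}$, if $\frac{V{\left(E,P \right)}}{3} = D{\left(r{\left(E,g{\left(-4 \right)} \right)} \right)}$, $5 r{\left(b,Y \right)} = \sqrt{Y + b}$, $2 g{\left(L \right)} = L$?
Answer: $\frac{125260 i \sqrt{8979}}{369} \approx 32166.0 i$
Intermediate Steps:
$g{\left(L \right)} = \frac{L}{2}$
$r{\left(b,Y \right)} = \frac{\sqrt{Y + b}}{5}$
$D{\left(H \right)} = - 3 H$ ($D{\left(H \right)} = 1 \left(-3\right) H = - 3 H$)
$V{\left(E,P \right)} = - \frac{9 \sqrt{-2 + E}}{5}$ ($V{\left(E,P \right)} = 3 \left(- 3 \frac{\sqrt{\frac{1}{2} \left(-4\right) + E}}{5}\right) = 3 \left(- 3 \frac{\sqrt{-2 + E}}{5}\right) = 3 \left(- \frac{3 \sqrt{-2 + E}}{5}\right) = - \frac{9 \sqrt{-2 + E}}{5}$)
$\frac{75156}{V{\left(\frac{81 - 58}{106 - 33},15 \right)}} = \frac{75156}{\left(- \frac{9}{5}\right) \sqrt{-2 + \frac{81 - 58}{106 - 33}}} = \frac{75156}{\left(- \frac{9}{5}\right) \sqrt{-2 + \frac{23}{73}}} = \frac{75156}{\left(- \frac{9}{5}\right) \sqrt{- \frac{123}{73}}} = \frac{75156}{\left(- \frac{9}{5}\right) \frac{i \sqrt{8979}}{73}} = \frac{75156}{\left(- \frac{9}{365}\right) i \sqrt{8979}} = 75156 \frac{5 i \sqrt{8979}}{1107} = \frac{125260 i \sqrt{8979}}{369}$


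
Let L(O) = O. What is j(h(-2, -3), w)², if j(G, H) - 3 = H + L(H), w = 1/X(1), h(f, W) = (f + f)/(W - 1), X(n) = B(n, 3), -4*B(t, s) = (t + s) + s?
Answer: 169/49 ≈ 3.4490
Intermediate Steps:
B(t, s) = -s/2 - t/4 (B(t, s) = -((t + s) + s)/4 = -((s + t) + s)/4 = -(t + 2*s)/4 = -s/2 - t/4)
X(n) = -3/2 - n/4 (X(n) = -½*3 - n/4 = -3/2 - n/4)
h(f, W) = 2*f/(-1 + W) (h(f, W) = (2*f)/(-1 + W) = 2*f/(-1 + W))
w = -4/7 (w = 1/(-3/2 - ¼*1) = 1/(-3/2 - ¼) = 1/(-7/4) = -4/7 ≈ -0.57143)
j(G, H) = 3 + 2*H (j(G, H) = 3 + (H + H) = 3 + 2*H)
j(h(-2, -3), w)² = (3 + 2*(-4/7))² = (3 - 8/7)² = (13/7)² = 169/49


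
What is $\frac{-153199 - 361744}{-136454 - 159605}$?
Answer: $\frac{514943}{296059} \approx 1.7393$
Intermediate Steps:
$\frac{-153199 - 361744}{-136454 - 159605} = - \frac{514943}{-296059} = \left(-514943\right) \left(- \frac{1}{296059}\right) = \frac{514943}{296059}$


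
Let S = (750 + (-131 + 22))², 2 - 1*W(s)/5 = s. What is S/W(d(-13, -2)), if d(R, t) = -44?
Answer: 410881/230 ≈ 1786.4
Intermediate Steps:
W(s) = 10 - 5*s
S = 410881 (S = (750 - 109)² = 641² = 410881)
S/W(d(-13, -2)) = 410881/(10 - 5*(-44)) = 410881/(10 + 220) = 410881/230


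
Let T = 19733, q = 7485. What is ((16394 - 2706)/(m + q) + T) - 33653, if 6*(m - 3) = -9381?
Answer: -164910704/11849 ≈ -13918.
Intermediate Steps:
m = -3121/2 (m = 3 + (1/6)*(-9381) = 3 - 3127/2 = -3121/2 ≈ -1560.5)
((16394 - 2706)/(m + q) + T) - 33653 = ((16394 - 2706)/(-3121/2 + 7485) + 19733) - 33653 = (13688/(11849/2) + 19733) - 33653 = (13688*(2/11849) + 19733) - 33653 = (27376/11849 + 19733) - 33653 = 233843693/11849 - 33653 = -164910704/11849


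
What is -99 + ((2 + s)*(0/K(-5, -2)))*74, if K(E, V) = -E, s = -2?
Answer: -99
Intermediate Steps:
-99 + ((2 + s)*(0/K(-5, -2)))*74 = -99 + ((2 - 2)*(0/((-1*(-5)))))*74 = -99 + (0*(0/5))*74 = -99 + (0*(0*(1/5)))*74 = -99 + (0*0)*74 = -99 + 0*74 = -99 + 0 = -99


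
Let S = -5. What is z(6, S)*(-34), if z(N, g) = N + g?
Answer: -34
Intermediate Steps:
z(6, S)*(-34) = (6 - 5)*(-34) = 1*(-34) = -34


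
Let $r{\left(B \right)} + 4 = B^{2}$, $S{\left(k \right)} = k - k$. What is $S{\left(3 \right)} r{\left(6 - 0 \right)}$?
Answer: $0$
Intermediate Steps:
$S{\left(k \right)} = 0$
$r{\left(B \right)} = -4 + B^{2}$
$S{\left(3 \right)} r{\left(6 - 0 \right)} = 0 \left(-4 + \left(6 - 0\right)^{2}\right) = 0 \left(-4 + \left(6 + 0\right)^{2}\right) = 0 \left(-4 + 6^{2}\right) = 0 \left(-4 + 36\right) = 0 \cdot 32 = 0$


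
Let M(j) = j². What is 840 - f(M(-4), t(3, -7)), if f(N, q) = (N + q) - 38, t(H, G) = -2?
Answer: 864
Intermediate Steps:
f(N, q) = -38 + N + q
840 - f(M(-4), t(3, -7)) = 840 - (-38 + (-4)² - 2) = 840 - (-38 + 16 - 2) = 840 - 1*(-24) = 840 + 24 = 864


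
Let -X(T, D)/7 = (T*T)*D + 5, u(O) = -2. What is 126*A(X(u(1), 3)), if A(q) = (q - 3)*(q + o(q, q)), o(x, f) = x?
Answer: 3658536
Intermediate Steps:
X(T, D) = -35 - 7*D*T² (X(T, D) = -7*((T*T)*D + 5) = -7*(T²*D + 5) = -7*(D*T² + 5) = -7*(5 + D*T²) = -35 - 7*D*T²)
A(q) = 2*q*(-3 + q) (A(q) = (q - 3)*(q + q) = (-3 + q)*(2*q) = 2*q*(-3 + q))
126*A(X(u(1), 3)) = 126*(2*(-35 - 7*3*(-2)²)*(-3 + (-35 - 7*3*(-2)²))) = 126*(2*(-35 - 7*3*4)*(-3 + (-35 - 7*3*4))) = 126*(2*(-35 - 84)*(-3 + (-35 - 84))) = 126*(2*(-119)*(-3 - 119)) = 126*(2*(-119)*(-122)) = 126*29036 = 3658536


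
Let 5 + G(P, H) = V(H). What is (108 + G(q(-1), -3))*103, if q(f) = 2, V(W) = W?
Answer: 10300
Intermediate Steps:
G(P, H) = -5 + H
(108 + G(q(-1), -3))*103 = (108 + (-5 - 3))*103 = (108 - 8)*103 = 100*103 = 10300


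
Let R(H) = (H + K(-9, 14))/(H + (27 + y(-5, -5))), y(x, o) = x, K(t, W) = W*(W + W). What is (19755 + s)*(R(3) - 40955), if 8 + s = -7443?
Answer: -2518579584/5 ≈ -5.0372e+8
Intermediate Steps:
s = -7451 (s = -8 - 7443 = -7451)
K(t, W) = 2*W**2 (K(t, W) = W*(2*W) = 2*W**2)
R(H) = (392 + H)/(22 + H) (R(H) = (H + 2*14**2)/(H + (27 - 5)) = (H + 2*196)/(H + 22) = (H + 392)/(22 + H) = (392 + H)/(22 + H))
(19755 + s)*(R(3) - 40955) = (19755 - 7451)*((392 + 3)/(22 + 3) - 40955) = 12304*(395/25 - 40955) = 12304*((1/25)*395 - 40955) = 12304*(79/5 - 40955) = 12304*(-204696/5) = -2518579584/5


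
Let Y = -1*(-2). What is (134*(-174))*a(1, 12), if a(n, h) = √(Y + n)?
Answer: -23316*√3 ≈ -40385.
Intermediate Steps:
Y = 2
a(n, h) = √(2 + n)
(134*(-174))*a(1, 12) = (134*(-174))*√(2 + 1) = -23316*√3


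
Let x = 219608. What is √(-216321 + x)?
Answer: √3287 ≈ 57.332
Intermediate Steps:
√(-216321 + x) = √(-216321 + 219608) = √3287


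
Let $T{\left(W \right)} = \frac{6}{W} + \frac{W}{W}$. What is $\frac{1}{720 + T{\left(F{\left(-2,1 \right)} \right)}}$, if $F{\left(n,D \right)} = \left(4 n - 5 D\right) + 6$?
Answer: $\frac{7}{5041} \approx 0.0013886$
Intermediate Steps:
$F{\left(n,D \right)} = 6 - 5 D + 4 n$ ($F{\left(n,D \right)} = \left(- 5 D + 4 n\right) + 6 = 6 - 5 D + 4 n$)
$T{\left(W \right)} = 1 + \frac{6}{W}$ ($T{\left(W \right)} = \frac{6}{W} + 1 = 1 + \frac{6}{W}$)
$\frac{1}{720 + T{\left(F{\left(-2,1 \right)} \right)}} = \frac{1}{720 + \frac{6 + \left(6 - 5 + 4 \left(-2\right)\right)}{6 - 5 + 4 \left(-2\right)}} = \frac{1}{720 + \frac{6 - 7}{6 - 5 - 8}} = \frac{1}{720 + \frac{6 - 7}{-7}} = \frac{1}{720 - - \frac{1}{7}} = \frac{1}{720 + \frac{1}{7}} = \frac{1}{\frac{5041}{7}} = \frac{7}{5041}$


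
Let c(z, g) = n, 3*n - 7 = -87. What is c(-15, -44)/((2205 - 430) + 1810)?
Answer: -16/2151 ≈ -0.0074384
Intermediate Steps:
n = -80/3 (n = 7/3 + (1/3)*(-87) = 7/3 - 29 = -80/3 ≈ -26.667)
c(z, g) = -80/3
c(-15, -44)/((2205 - 430) + 1810) = -80/(3*((2205 - 430) + 1810)) = -80/(3*(1775 + 1810)) = -80/3/3585 = -80/3*1/3585 = -16/2151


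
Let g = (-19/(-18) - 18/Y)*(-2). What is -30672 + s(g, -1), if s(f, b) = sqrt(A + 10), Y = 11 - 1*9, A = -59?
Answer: -30672 + 7*I ≈ -30672.0 + 7.0*I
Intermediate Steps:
Y = 2 (Y = 11 - 9 = 2)
g = 143/9 (g = (-19/(-18) - 18/2)*(-2) = (-19*(-1/18) - 18*1/2)*(-2) = (19/18 - 9)*(-2) = -143/18*(-2) = 143/9 ≈ 15.889)
s(f, b) = 7*I (s(f, b) = sqrt(-59 + 10) = sqrt(-49) = 7*I)
-30672 + s(g, -1) = -30672 + 7*I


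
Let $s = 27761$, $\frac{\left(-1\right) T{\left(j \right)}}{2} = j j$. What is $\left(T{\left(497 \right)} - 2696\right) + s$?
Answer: $-468953$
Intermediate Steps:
$T{\left(j \right)} = - 2 j^{2}$ ($T{\left(j \right)} = - 2 j j = - 2 j^{2}$)
$\left(T{\left(497 \right)} - 2696\right) + s = \left(- 2 \cdot 497^{2} - 2696\right) + 27761 = \left(\left(-2\right) 247009 - 2696\right) + 27761 = \left(-494018 - 2696\right) + 27761 = -496714 + 27761 = -468953$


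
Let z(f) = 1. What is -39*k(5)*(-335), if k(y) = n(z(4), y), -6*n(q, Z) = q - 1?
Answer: 0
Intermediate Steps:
n(q, Z) = ⅙ - q/6 (n(q, Z) = -(q - 1)/6 = -(-1 + q)/6 = ⅙ - q/6)
k(y) = 0 (k(y) = ⅙ - ⅙*1 = ⅙ - ⅙ = 0)
-39*k(5)*(-335) = -39*0*(-335) = 0*(-335) = 0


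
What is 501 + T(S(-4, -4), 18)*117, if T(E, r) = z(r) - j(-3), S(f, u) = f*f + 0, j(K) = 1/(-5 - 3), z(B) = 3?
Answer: 6933/8 ≈ 866.63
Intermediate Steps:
j(K) = -⅛ (j(K) = 1/(-8) = -⅛)
S(f, u) = f² (S(f, u) = f² + 0 = f²)
T(E, r) = 25/8 (T(E, r) = 3 - 1*(-⅛) = 3 + ⅛ = 25/8)
501 + T(S(-4, -4), 18)*117 = 501 + (25/8)*117 = 501 + 2925/8 = 6933/8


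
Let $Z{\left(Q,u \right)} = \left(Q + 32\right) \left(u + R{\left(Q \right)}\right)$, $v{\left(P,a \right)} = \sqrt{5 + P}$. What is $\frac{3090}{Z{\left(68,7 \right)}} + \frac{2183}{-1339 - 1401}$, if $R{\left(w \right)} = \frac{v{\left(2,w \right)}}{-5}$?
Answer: $\frac{72367}{19865} + \frac{103 \sqrt{7}}{812} \approx 3.9785$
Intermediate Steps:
$R{\left(w \right)} = - \frac{\sqrt{7}}{5}$ ($R{\left(w \right)} = \frac{\sqrt{5 + 2}}{-5} = \sqrt{7} \left(- \frac{1}{5}\right) = - \frac{\sqrt{7}}{5}$)
$Z{\left(Q,u \right)} = \left(32 + Q\right) \left(u - \frac{\sqrt{7}}{5}\right)$ ($Z{\left(Q,u \right)} = \left(Q + 32\right) \left(u - \frac{\sqrt{7}}{5}\right) = \left(32 + Q\right) \left(u - \frac{\sqrt{7}}{5}\right)$)
$\frac{3090}{Z{\left(68,7 \right)}} + \frac{2183}{-1339 - 1401} = \frac{3090}{32 \cdot 7 - \frac{32 \sqrt{7}}{5} + 68 \cdot 7 - \frac{68 \sqrt{7}}{5}} + \frac{2183}{-1339 - 1401} = \frac{3090}{224 - \frac{32 \sqrt{7}}{5} + 476 - \frac{68 \sqrt{7}}{5}} + \frac{2183}{-1339 - 1401} = \frac{3090}{700 - 20 \sqrt{7}} + \frac{2183}{-2740} = \frac{3090}{700 - 20 \sqrt{7}} + 2183 \left(- \frac{1}{2740}\right) = \frac{3090}{700 - 20 \sqrt{7}} - \frac{2183}{2740} = - \frac{2183}{2740} + \frac{3090}{700 - 20 \sqrt{7}}$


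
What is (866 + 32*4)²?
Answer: 988036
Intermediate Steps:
(866 + 32*4)² = (866 + 128)² = 994² = 988036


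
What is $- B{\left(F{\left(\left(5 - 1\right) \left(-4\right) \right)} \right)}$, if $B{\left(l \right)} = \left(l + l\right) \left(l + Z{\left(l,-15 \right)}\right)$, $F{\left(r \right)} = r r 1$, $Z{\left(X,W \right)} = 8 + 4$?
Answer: $-137216$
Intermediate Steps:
$Z{\left(X,W \right)} = 12$
$F{\left(r \right)} = r^{2}$ ($F{\left(r \right)} = r^{2} \cdot 1 = r^{2}$)
$B{\left(l \right)} = 2 l \left(12 + l\right)$ ($B{\left(l \right)} = \left(l + l\right) \left(l + 12\right) = 2 l \left(12 + l\right)$)
$- B{\left(F{\left(\left(5 - 1\right) \left(-4\right) \right)} \right)} = - 2 \left(\left(5 - 1\right) \left(-4\right)\right)^{2} \left(12 + \left(\left(5 - 1\right) \left(-4\right)\right)^{2}\right) = - 2 \left(4 \left(-4\right)\right)^{2} \left(12 + \left(4 \left(-4\right)\right)^{2}\right) = - 2 \left(-16\right)^{2} \left(12 + \left(-16\right)^{2}\right) = - 2 \cdot 256 \left(12 + 256\right) = - 2 \cdot 256 \cdot 268 = \left(-1\right) 137216 = -137216$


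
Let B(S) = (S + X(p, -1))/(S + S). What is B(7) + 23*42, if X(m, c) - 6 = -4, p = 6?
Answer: 13533/14 ≈ 966.64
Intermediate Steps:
X(m, c) = 2 (X(m, c) = 6 - 4 = 2)
B(S) = (2 + S)/(2*S) (B(S) = (S + 2)/(S + S) = (2 + S)/((2*S)) = (2 + S)*(1/(2*S)) = (2 + S)/(2*S))
B(7) + 23*42 = (½)*(2 + 7)/7 + 23*42 = (½)*(⅐)*9 + 966 = 9/14 + 966 = 13533/14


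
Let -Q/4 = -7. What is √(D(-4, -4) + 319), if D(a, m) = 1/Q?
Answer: √62531/14 ≈ 17.862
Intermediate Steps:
Q = 28 (Q = -4*(-7) = 28)
D(a, m) = 1/28
√(D(-4, -4) + 319) = √(1/28 + 319) = √(8933/28) = √62531/14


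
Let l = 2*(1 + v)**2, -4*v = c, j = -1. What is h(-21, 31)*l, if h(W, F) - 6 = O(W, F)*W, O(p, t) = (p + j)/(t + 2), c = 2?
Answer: 10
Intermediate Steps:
O(p, t) = (-1 + p)/(2 + t) (O(p, t) = (p - 1)/(t + 2) = (-1 + p)/(2 + t))
v = -1/2 (v = -1/4*2 = -1/2 ≈ -0.50000)
h(W, F) = 6 + W*(-1 + W)/(2 + F) (h(W, F) = 6 + ((-1 + W)/(2 + F))*W = 6 + W*(-1 + W)/(2 + F))
l = 1/2 (l = 2*(1 - 1/2)**2 = 2*(1/2)**2 = 2*(1/4) = 1/2 ≈ 0.50000)
h(-21, 31)*l = ((12 + 6*31 - 21*(-1 - 21))/(2 + 31))*(1/2) = ((12 + 186 - 21*(-22))/33)*(1/2) = ((12 + 186 + 462)/33)*(1/2) = ((1/33)*660)*(1/2) = 20*(1/2) = 10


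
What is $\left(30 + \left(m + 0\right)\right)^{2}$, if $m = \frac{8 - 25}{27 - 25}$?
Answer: $\frac{1849}{4} \approx 462.25$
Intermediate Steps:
$m = - \frac{17}{2}$ ($m = \frac{8 - 25}{2} = \left(-17\right) \frac{1}{2} = - \frac{17}{2} \approx -8.5$)
$\left(30 + \left(m + 0\right)\right)^{2} = \left(30 + \left(- \frac{17}{2} + 0\right)\right)^{2} = \left(30 - \frac{17}{2}\right)^{2} = \left(\frac{43}{2}\right)^{2} = \frac{1849}{4}$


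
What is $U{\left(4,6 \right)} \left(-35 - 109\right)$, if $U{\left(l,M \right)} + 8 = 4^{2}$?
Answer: $-1152$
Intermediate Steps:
$U{\left(l,M \right)} = 8$ ($U{\left(l,M \right)} = -8 + 4^{2} = -8 + 16 = 8$)
$U{\left(4,6 \right)} \left(-35 - 109\right) = 8 \left(-35 - 109\right) = 8 \left(-144\right) = -1152$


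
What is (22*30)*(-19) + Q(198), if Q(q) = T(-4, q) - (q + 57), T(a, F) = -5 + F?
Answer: -12602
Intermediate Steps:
Q(q) = -62 (Q(q) = (-5 + q) - (q + 57) = (-5 + q) - (57 + q) = (-5 + q) + (-57 - q) = -62)
(22*30)*(-19) + Q(198) = (22*30)*(-19) - 62 = 660*(-19) - 62 = -12540 - 62 = -12602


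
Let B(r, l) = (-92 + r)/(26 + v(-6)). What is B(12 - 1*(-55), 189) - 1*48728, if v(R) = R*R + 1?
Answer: -3069889/63 ≈ -48728.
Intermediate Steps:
v(R) = 1 + R**2 (v(R) = R**2 + 1 = 1 + R**2)
B(r, l) = -92/63 + r/63 (B(r, l) = (-92 + r)/(26 + (1 + (-6)**2)) = (-92 + r)/(26 + (1 + 36)) = (-92 + r)/(26 + 37) = (-92 + r)/63 = (-92 + r)*(1/63) = -92/63 + r/63)
B(12 - 1*(-55), 189) - 1*48728 = (-92/63 + (12 - 1*(-55))/63) - 1*48728 = (-92/63 + (12 + 55)/63) - 48728 = (-92/63 + (1/63)*67) - 48728 = (-92/63 + 67/63) - 48728 = -25/63 - 48728 = -3069889/63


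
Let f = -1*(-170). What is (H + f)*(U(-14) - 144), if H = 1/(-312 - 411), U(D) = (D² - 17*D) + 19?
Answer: 12659627/241 ≈ 52530.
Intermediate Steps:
f = 170
U(D) = 19 + D² - 17*D
H = -1/723 (H = 1/(-723) = -1/723 ≈ -0.0013831)
(H + f)*(U(-14) - 144) = (-1/723 + 170)*((19 + (-14)² - 17*(-14)) - 144) = 122909*((19 + 196 + 238) - 144)/723 = 122909*(453 - 144)/723 = (122909/723)*309 = 12659627/241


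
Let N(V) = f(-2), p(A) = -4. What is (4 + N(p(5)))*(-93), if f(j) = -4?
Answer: 0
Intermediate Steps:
N(V) = -4
(4 + N(p(5)))*(-93) = (4 - 4)*(-93) = 0*(-93) = 0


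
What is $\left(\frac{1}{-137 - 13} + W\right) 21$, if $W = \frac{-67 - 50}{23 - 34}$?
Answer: $\frac{122773}{550} \approx 223.22$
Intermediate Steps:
$W = \frac{117}{11}$ ($W = - \frac{117}{-11} = \left(-117\right) \left(- \frac{1}{11}\right) = \frac{117}{11} \approx 10.636$)
$\left(\frac{1}{-137 - 13} + W\right) 21 = \left(\frac{1}{-137 - 13} + \frac{117}{11}\right) 21 = \left(\frac{1}{-150} + \frac{117}{11}\right) 21 = \left(- \frac{1}{150} + \frac{117}{11}\right) 21 = \frac{17539}{1650} \cdot 21 = \frac{122773}{550}$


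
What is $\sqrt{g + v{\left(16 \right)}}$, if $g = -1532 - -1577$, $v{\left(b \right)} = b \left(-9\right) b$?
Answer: $3 i \sqrt{251} \approx 47.529 i$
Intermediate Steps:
$v{\left(b \right)} = - 9 b^{2}$ ($v{\left(b \right)} = - 9 b b = - 9 b^{2}$)
$g = 45$ ($g = -1532 + 1577 = 45$)
$\sqrt{g + v{\left(16 \right)}} = \sqrt{45 - 9 \cdot 16^{2}} = \sqrt{45 - 2304} = \sqrt{-2259} = 3 i \sqrt{251}$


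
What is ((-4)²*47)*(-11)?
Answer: -8272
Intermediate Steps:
((-4)²*47)*(-11) = (16*47)*(-11) = 752*(-11) = -8272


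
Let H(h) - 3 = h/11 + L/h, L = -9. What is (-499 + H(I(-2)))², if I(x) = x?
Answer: 117007489/484 ≈ 2.4175e+5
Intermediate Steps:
H(h) = 3 - 9/h + h/11 (H(h) = 3 + (h/11 - 9/h) = 3 + (-9/h + h/11) = 3 - 9/h + h/11)
(-499 + H(I(-2)))² = (-499 + (3 - 9/(-2) + (1/11)*(-2)))² = (-499 + (3 - 9*(-½) - 2/11))² = (-499 + (3 + 9/2 - 2/11))² = (-499 + 161/22)² = (-10817/22)² = 117007489/484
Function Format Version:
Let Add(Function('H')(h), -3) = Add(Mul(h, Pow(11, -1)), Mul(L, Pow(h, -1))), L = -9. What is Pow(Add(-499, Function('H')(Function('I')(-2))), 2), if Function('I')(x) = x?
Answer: Rational(117007489, 484) ≈ 2.4175e+5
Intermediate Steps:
Function('H')(h) = Add(3, Mul(-9, Pow(h, -1)), Mul(Rational(1, 11), h)) (Function('H')(h) = Add(3, Add(Mul(h, Pow(11, -1)), Mul(-9, Pow(h, -1)))) = Add(3, Add(Mul(h, Rational(1, 11)), Mul(-9, Pow(h, -1)))) = Add(3, Add(Mul(Rational(1, 11), h), Mul(-9, Pow(h, -1)))) = Add(3, Add(Mul(-9, Pow(h, -1)), Mul(Rational(1, 11), h))) = Add(3, Mul(-9, Pow(h, -1)), Mul(Rational(1, 11), h)))
Pow(Add(-499, Function('H')(Function('I')(-2))), 2) = Pow(Add(-499, Add(3, Mul(-9, Pow(-2, -1)), Mul(Rational(1, 11), -2))), 2) = Pow(Add(-499, Add(3, Mul(-9, Rational(-1, 2)), Rational(-2, 11))), 2) = Pow(Add(-499, Add(3, Rational(9, 2), Rational(-2, 11))), 2) = Pow(Add(-499, Rational(161, 22)), 2) = Pow(Rational(-10817, 22), 2) = Rational(117007489, 484)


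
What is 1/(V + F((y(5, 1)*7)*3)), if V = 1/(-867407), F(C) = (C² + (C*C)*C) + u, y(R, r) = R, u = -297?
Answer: 867407/1013437570670 ≈ 8.5591e-7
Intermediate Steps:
F(C) = -297 + C² + C³ (F(C) = (C² + (C*C)*C) - 297 = (C² + C²*C) - 297 = (C² + C³) - 297 = -297 + C² + C³)
V = -1/867407 ≈ -1.1529e-6
1/(V + F((y(5, 1)*7)*3)) = 1/(-1/867407 + (-297 + ((5*7)*3)² + ((5*7)*3)³)) = 1/(-1/867407 + (-297 + (35*3)² + (35*3)³)) = 1/(-1/867407 + (-297 + 105² + 105³)) = 1/(-1/867407 + (-297 + 11025 + 1157625)) = 1/(-1/867407 + 1168353) = 1/(1013437570670/867407) = 867407/1013437570670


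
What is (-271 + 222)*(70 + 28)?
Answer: -4802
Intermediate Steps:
(-271 + 222)*(70 + 28) = -49*98 = -4802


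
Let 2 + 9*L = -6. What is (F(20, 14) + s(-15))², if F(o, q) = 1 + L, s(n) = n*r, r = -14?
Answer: 3575881/81 ≈ 44147.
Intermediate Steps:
s(n) = -14*n (s(n) = n*(-14) = -14*n)
L = -8/9 (L = -2/9 + (⅑)*(-6) = -2/9 - ⅔ = -8/9 ≈ -0.88889)
F(o, q) = ⅑ (F(o, q) = 1 - 8/9 = ⅑)
(F(20, 14) + s(-15))² = (⅑ - 14*(-15))² = (⅑ + 210)² = (1891/9)² = 3575881/81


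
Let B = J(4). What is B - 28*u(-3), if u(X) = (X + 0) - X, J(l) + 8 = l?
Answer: -4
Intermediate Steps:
J(l) = -8 + l
B = -4 (B = -8 + 4 = -4)
u(X) = 0 (u(X) = X - X = 0)
B - 28*u(-3) = -4 - 28*0 = -4 + 0 = -4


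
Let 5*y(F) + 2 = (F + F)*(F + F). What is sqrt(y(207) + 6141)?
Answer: sqrt(1010495)/5 ≈ 201.05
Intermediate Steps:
y(F) = -2/5 + 4*F**2/5 (y(F) = -2/5 + ((F + F)*(F + F))/5 = -2/5 + ((2*F)*(2*F))/5 = -2/5 + (4*F**2)/5 = -2/5 + 4*F**2/5)
sqrt(y(207) + 6141) = sqrt((-2/5 + (4/5)*207**2) + 6141) = sqrt((-2/5 + (4/5)*42849) + 6141) = sqrt((-2/5 + 171396/5) + 6141) = sqrt(171394/5 + 6141) = sqrt(202099/5) = sqrt(1010495)/5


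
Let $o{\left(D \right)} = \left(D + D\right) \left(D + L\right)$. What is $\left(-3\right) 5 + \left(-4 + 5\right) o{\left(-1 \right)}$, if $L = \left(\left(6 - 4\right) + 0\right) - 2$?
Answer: $-13$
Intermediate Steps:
$L = 0$ ($L = \left(2 + 0\right) - 2 = 2 - 2 = 0$)
$o{\left(D \right)} = 2 D^{2}$ ($o{\left(D \right)} = \left(D + D\right) \left(D + 0\right) = 2 D D = 2 D^{2}$)
$\left(-3\right) 5 + \left(-4 + 5\right) o{\left(-1 \right)} = \left(-3\right) 5 + \left(-4 + 5\right) 2 \left(-1\right)^{2} = -15 + 1 \cdot 2 \cdot 1 = -15 + 1 \cdot 2 = -15 + 2 = -13$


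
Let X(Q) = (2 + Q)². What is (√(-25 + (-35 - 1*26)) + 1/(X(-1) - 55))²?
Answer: (1 - 54*I*√86)²/2916 ≈ -86.0 - 0.34347*I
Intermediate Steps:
(√(-25 + (-35 - 1*26)) + 1/(X(-1) - 55))² = (√(-25 + (-35 - 1*26)) + 1/((2 - 1)² - 55))² = (√(-25 + (-35 - 26)) + 1/(1² - 55))² = (√(-25 - 61) + 1/(1 - 55))² = (√(-86) + 1/(-54))² = (I*√86 - 1/54)² = (-1/54 + I*√86)²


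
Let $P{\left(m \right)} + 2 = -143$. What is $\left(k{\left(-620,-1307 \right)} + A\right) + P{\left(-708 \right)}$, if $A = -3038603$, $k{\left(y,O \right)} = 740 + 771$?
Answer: $-3037237$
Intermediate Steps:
$k{\left(y,O \right)} = 1511$
$P{\left(m \right)} = -145$ ($P{\left(m \right)} = -2 - 143 = -145$)
$\left(k{\left(-620,-1307 \right)} + A\right) + P{\left(-708 \right)} = \left(1511 - 3038603\right) - 145 = -3037092 - 145 = -3037237$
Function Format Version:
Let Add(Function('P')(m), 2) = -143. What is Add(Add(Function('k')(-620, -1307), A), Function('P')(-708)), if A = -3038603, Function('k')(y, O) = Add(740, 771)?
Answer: -3037237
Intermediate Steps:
Function('k')(y, O) = 1511
Function('P')(m) = -145 (Function('P')(m) = Add(-2, -143) = -145)
Add(Add(Function('k')(-620, -1307), A), Function('P')(-708)) = Add(Add(1511, -3038603), -145) = Add(-3037092, -145) = -3037237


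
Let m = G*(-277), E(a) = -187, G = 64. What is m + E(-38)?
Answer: -17915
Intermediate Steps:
m = -17728 (m = 64*(-277) = -17728)
m + E(-38) = -17728 - 187 = -17915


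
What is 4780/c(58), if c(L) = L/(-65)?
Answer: -155350/29 ≈ -5356.9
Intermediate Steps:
c(L) = -L/65 (c(L) = L*(-1/65) = -L/65)
4780/c(58) = 4780/((-1/65*58)) = 4780/(-58/65) = 4780*(-65/58) = -155350/29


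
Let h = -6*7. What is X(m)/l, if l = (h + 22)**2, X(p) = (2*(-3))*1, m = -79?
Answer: -3/200 ≈ -0.015000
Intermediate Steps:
h = -42
X(p) = -6 (X(p) = -6*1 = -6)
l = 400 (l = (-42 + 22)**2 = (-20)**2 = 400)
X(m)/l = -6/400 = -6*1/400 = -3/200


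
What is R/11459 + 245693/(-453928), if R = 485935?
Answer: 217764106593/5201560952 ≈ 41.865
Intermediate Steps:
R/11459 + 245693/(-453928) = 485935/11459 + 245693/(-453928) = 485935*(1/11459) + 245693*(-1/453928) = 485935/11459 - 245693/453928 = 217764106593/5201560952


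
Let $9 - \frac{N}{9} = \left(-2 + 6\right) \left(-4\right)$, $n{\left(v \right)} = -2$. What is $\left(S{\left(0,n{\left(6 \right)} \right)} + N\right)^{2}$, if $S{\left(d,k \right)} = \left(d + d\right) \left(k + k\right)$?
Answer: $50625$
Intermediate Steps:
$S{\left(d,k \right)} = 4 d k$ ($S{\left(d,k \right)} = 2 d 2 k = 4 d k$)
$N = 225$ ($N = 81 - 9 \left(-2 + 6\right) \left(-4\right) = 81 - 9 \cdot 4 \left(-4\right) = 81 - -144 = 81 + 144 = 225$)
$\left(S{\left(0,n{\left(6 \right)} \right)} + N\right)^{2} = \left(4 \cdot 0 \left(-2\right) + 225\right)^{2} = \left(0 + 225\right)^{2} = 225^{2} = 50625$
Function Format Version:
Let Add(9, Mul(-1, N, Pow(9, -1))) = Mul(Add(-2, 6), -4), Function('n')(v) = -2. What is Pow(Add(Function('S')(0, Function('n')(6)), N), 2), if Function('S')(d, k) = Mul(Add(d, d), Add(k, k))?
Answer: 50625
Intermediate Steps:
Function('S')(d, k) = Mul(4, d, k) (Function('S')(d, k) = Mul(Mul(2, d), Mul(2, k)) = Mul(4, d, k))
N = 225 (N = Add(81, Mul(-9, Mul(Add(-2, 6), -4))) = Add(81, Mul(-9, Mul(4, -4))) = Add(81, Mul(-9, -16)) = Add(81, 144) = 225)
Pow(Add(Function('S')(0, Function('n')(6)), N), 2) = Pow(Add(Mul(4, 0, -2), 225), 2) = Pow(Add(0, 225), 2) = Pow(225, 2) = 50625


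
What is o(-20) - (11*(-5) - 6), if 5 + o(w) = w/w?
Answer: 57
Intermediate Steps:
o(w) = -4 (o(w) = -5 + w/w = -5 + 1 = -4)
o(-20) - (11*(-5) - 6) = -4 - (11*(-5) - 6) = -4 - (-55 - 6) = -4 - 1*(-61) = -4 + 61 = 57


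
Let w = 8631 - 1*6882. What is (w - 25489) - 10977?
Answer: -34717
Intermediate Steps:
w = 1749 (w = 8631 - 6882 = 1749)
(w - 25489) - 10977 = (1749 - 25489) - 10977 = -23740 - 10977 = -34717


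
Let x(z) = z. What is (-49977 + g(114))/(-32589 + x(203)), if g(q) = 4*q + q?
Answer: 49407/32386 ≈ 1.5256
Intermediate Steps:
g(q) = 5*q
(-49977 + g(114))/(-32589 + x(203)) = (-49977 + 5*114)/(-32589 + 203) = (-49977 + 570)/(-32386) = -49407*(-1/32386) = 49407/32386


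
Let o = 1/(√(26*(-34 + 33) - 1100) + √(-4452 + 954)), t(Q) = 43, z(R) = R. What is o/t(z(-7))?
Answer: -I/(43*√1126 + 43*√3498) ≈ -0.00025087*I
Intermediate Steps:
o = 1/(I*√1126 + I*√3498) (o = 1/(√(26*(-1) - 1100) + √(-3498)) = 1/(√(-26 - 1100) + I*√3498) = 1/(√(-1126) + I*√3498) = 1/(I*√1126 + I*√3498) ≈ -0.010788*I)
o/t(z(-7)) = -I/(√1126 + √3498)/43 = -I/(√1126 + √3498)*(1/43) = -I/(43*(√1126 + √3498))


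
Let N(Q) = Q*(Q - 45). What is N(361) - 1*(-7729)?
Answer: 121805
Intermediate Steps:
N(Q) = Q*(-45 + Q)
N(361) - 1*(-7729) = 361*(-45 + 361) - 1*(-7729) = 361*316 + 7729 = 114076 + 7729 = 121805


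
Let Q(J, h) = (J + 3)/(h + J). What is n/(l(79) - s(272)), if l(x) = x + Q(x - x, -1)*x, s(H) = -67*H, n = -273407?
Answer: -273407/18066 ≈ -15.134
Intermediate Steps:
Q(J, h) = (3 + J)/(J + h)
l(x) = -2*x (l(x) = x + ((3 + (x - x))/((x - x) - 1))*x = x + ((3 + 0)/(0 - 1))*x = x + (3/(-1))*x = x + (-1*3)*x = x - 3*x = -2*x)
n/(l(79) - s(272)) = -273407/(-2*79 - (-67)*272) = -273407/(-158 - 1*(-18224)) = -273407/(-158 + 18224) = -273407/18066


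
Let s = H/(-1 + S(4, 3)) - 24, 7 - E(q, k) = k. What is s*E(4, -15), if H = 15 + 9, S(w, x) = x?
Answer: -264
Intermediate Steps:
E(q, k) = 7 - k
H = 24
s = -12 (s = 24/(-1 + 3) - 24 = 24/2 - 24 = 24*(1/2) - 24 = 12 - 24 = -12)
s*E(4, -15) = -12*(7 - 1*(-15)) = -12*(7 + 15) = -12*22 = -264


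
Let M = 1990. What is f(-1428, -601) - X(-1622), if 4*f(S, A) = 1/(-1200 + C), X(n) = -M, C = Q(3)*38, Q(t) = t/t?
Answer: 9249519/4648 ≈ 1990.0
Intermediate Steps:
Q(t) = 1
C = 38 (C = 1*38 = 38)
X(n) = -1990 (X(n) = -1*1990 = -1990)
f(S, A) = -1/4648 (f(S, A) = 1/(4*(-1200 + 38)) = (¼)/(-1162) = (¼)*(-1/1162) = -1/4648)
f(-1428, -601) - X(-1622) = -1/4648 - 1*(-1990) = -1/4648 + 1990 = 9249519/4648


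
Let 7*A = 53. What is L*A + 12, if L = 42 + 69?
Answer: 5967/7 ≈ 852.43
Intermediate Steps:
A = 53/7 (A = (⅐)*53 = 53/7 ≈ 7.5714)
L = 111
L*A + 12 = 111*(53/7) + 12 = 5883/7 + 12 = 5967/7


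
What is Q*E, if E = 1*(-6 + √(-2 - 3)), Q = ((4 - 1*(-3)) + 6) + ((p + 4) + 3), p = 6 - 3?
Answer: -138 + 23*I*√5 ≈ -138.0 + 51.43*I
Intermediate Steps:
p = 3
Q = 23 (Q = ((4 - 1*(-3)) + 6) + ((3 + 4) + 3) = ((4 + 3) + 6) + (7 + 3) = (7 + 6) + 10 = 13 + 10 = 23)
E = -6 + I*√5 (E = 1*(-6 + √(-5)) = 1*(-6 + I*√5) = -6 + I*√5 ≈ -6.0 + 2.2361*I)
Q*E = 23*(-6 + I*√5) = -138 + 23*I*√5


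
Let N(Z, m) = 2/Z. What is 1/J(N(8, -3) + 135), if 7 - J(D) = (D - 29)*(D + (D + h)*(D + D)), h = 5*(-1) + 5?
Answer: -32/124849051 ≈ -2.5631e-7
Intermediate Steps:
h = 0 (h = -5 + 5 = 0)
J(D) = 7 - (-29 + D)*(D + 2*D**2) (J(D) = 7 - (D - 29)*(D + (D + 0)*(D + D)) = 7 - (-29 + D)*(D + D*(2*D)) = 7 - (-29 + D)*(D + 2*D**2))
1/J(N(8, -3) + 135) = 1/(7 - 2*(2/8 + 135)**3 + 29*(2/8 + 135) + 57*(2/8 + 135)**2) = 1/(7 - 2*(2*(1/8) + 135)**3 + 29*(2*(1/8) + 135) + 57*(2*(1/8) + 135)**2) = 1/(7 - 2*(1/4 + 135)**3 + 29*(1/4 + 135) + 57*(1/4 + 135)**2) = 1/(7 - 2*(541/4)**3 + 29*(541/4) + 57*(541/4)**2) = 1/(7 - 2*158340421/64 + 15689/4 + 57*(292681/16)) = 1/(7 - 158340421/32 + 15689/4 + 16682817/16) = 1/(-124849051/32) = -32/124849051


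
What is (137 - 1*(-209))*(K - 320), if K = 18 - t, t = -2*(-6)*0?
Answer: -104492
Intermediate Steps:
t = 0 (t = 12*0 = 0)
K = 18 (K = 18 - 1*0 = 18 + 0 = 18)
(137 - 1*(-209))*(K - 320) = (137 - 1*(-209))*(18 - 320) = (137 + 209)*(-302) = 346*(-302) = -104492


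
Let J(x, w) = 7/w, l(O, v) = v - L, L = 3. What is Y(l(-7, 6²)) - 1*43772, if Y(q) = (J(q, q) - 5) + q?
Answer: -1443545/33 ≈ -43744.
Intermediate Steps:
l(O, v) = -3 + v (l(O, v) = v - 1*3 = v - 3 = -3 + v)
Y(q) = -5 + q + 7/q (Y(q) = (7/q - 5) + q = (-5 + 7/q) + q = -5 + q + 7/q)
Y(l(-7, 6²)) - 1*43772 = (-5 + (-3 + 6²) + 7/(-3 + 6²)) - 1*43772 = (-5 + (-3 + 36) + 7/(-3 + 36)) - 43772 = (-5 + 33 + 7/33) - 43772 = 931/33 - 43772 = -1443545/33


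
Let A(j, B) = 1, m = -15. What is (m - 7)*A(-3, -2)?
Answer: -22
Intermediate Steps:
(m - 7)*A(-3, -2) = (-15 - 7)*1 = -22*1 = -22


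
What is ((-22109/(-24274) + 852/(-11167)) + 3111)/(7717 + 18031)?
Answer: 843518004893/6979452632984 ≈ 0.12086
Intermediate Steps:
((-22109/(-24274) + 852/(-11167)) + 3111)/(7717 + 18031) = ((-22109*(-1/24274) + 852*(-1/11167)) + 3111)/25748 = ((22109/24274 - 852/11167) + 3111)*(1/25748) = (226209755/271067758 + 3111)*(1/25748) = (843518004893/271067758)*(1/25748) = 843518004893/6979452632984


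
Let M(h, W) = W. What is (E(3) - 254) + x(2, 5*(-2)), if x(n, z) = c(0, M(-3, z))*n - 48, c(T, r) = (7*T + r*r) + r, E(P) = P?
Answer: -119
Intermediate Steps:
c(T, r) = r + r**2 + 7*T (c(T, r) = (7*T + r**2) + r = (r**2 + 7*T) + r = r + r**2 + 7*T)
x(n, z) = -48 + n*(z + z**2) (x(n, z) = (z + z**2 + 7*0)*n - 48 = (z + z**2 + 0)*n - 48 = (z + z**2)*n - 48 = n*(z + z**2) - 48 = -48 + n*(z + z**2))
(E(3) - 254) + x(2, 5*(-2)) = (3 - 254) + (-48 + 2*(5*(-2))*(1 + 5*(-2))) = -251 + (-48 + 2*(-10)*(1 - 10)) = -251 + (-48 + 2*(-10)*(-9)) = -251 + (-48 + 180) = -251 + 132 = -119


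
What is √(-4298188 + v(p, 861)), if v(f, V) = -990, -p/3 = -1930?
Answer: I*√4299178 ≈ 2073.4*I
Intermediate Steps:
p = 5790 (p = -3*(-1930) = 5790)
√(-4298188 + v(p, 861)) = √(-4298188 - 990) = √(-4299178) = I*√4299178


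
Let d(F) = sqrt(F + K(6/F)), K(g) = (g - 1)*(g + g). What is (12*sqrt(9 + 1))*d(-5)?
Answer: 12*sqrt(70)/5 ≈ 20.080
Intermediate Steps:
K(g) = 2*g*(-1 + g) (K(g) = (-1 + g)*(2*g) = 2*g*(-1 + g))
d(F) = sqrt(F + 12*(-1 + 6/F)/F) (d(F) = sqrt(F + 2*(6/F)*(-1 + 6/F)) = sqrt(F + 12*(-1 + 6/F)/F))
(12*sqrt(9 + 1))*d(-5) = (12*sqrt(9 + 1))*sqrt(-5 - 12/(-5) + 72/(-5)**2) = (12*sqrt(10))*sqrt(-5 - 12*(-1/5) + 72*(1/25)) = (12*sqrt(10))*sqrt(-5 + 12/5 + 72/25) = (12*sqrt(10))*sqrt(7/25) = (12*sqrt(10))*(sqrt(7)/5) = 12*sqrt(70)/5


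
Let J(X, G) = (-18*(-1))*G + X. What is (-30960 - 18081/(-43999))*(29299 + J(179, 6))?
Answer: -40301781712974/43999 ≈ -9.1597e+8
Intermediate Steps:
J(X, G) = X + 18*G (J(X, G) = 18*G + X = X + 18*G)
(-30960 - 18081/(-43999))*(29299 + J(179, 6)) = (-30960 - 18081/(-43999))*(29299 + (179 + 18*6)) = (-30960 - 18081*(-1/43999))*(29299 + (179 + 108)) = (-30960 + 18081/43999)*(29299 + 287) = -1362190959/43999*29586 = -40301781712974/43999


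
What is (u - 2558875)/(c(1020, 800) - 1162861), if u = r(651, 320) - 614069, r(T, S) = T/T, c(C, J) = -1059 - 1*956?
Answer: 3172943/1164876 ≈ 2.7238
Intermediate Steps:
c(C, J) = -2015 (c(C, J) = -1059 - 956 = -2015)
r(T, S) = 1
u = -614068 (u = 1 - 614069 = -614068)
(u - 2558875)/(c(1020, 800) - 1162861) = (-614068 - 2558875)/(-2015 - 1162861) = -3172943/(-1164876) = -3172943*(-1/1164876) = 3172943/1164876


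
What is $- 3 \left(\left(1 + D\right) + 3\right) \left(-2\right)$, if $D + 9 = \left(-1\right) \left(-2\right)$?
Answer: $-18$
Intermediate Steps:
$D = -7$ ($D = -9 - -2 = -9 + 2 = -7$)
$- 3 \left(\left(1 + D\right) + 3\right) \left(-2\right) = - 3 \left(\left(1 - 7\right) + 3\right) \left(-2\right) = - 3 \left(-6 + 3\right) \left(-2\right) = \left(-3\right) \left(-3\right) \left(-2\right) = 9 \left(-2\right) = -18$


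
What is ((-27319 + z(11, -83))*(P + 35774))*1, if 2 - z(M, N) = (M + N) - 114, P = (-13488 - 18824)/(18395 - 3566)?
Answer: -14391919321754/14829 ≈ -9.7053e+8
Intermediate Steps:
P = -32312/14829 ≈ -2.1790
z(M, N) = 116 - M - N (z(M, N) = 2 - ((M + N) - 114) = 2 - (-114 + M + N) = 2 + (114 - M - N) = 116 - M - N)
((-27319 + z(11, -83))*(P + 35774))*1 = ((-27319 + (116 - 1*11 - 1*(-83)))*(-32312/14829 + 35774))*1 = ((-27319 + (116 - 11 + 83))*(530460334/14829))*1 = ((-27319 + 188)*(530460334/14829))*1 = -27131*530460334/14829*1 = -14391919321754/14829*1 = -14391919321754/14829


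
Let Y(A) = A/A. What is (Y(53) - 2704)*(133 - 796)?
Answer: 1792089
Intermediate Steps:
Y(A) = 1
(Y(53) - 2704)*(133 - 796) = (1 - 2704)*(133 - 796) = -2703*(-663) = 1792089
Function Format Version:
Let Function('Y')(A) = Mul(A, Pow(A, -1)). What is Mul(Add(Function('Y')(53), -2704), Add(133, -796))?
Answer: 1792089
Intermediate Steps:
Function('Y')(A) = 1
Mul(Add(Function('Y')(53), -2704), Add(133, -796)) = Mul(Add(1, -2704), Add(133, -796)) = Mul(-2703, -663) = 1792089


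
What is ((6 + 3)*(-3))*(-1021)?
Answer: 27567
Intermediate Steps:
((6 + 3)*(-3))*(-1021) = (9*(-3))*(-1021) = -27*(-1021) = 27567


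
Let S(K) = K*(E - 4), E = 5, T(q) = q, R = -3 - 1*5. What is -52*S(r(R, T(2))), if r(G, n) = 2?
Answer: -104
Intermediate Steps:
R = -8 (R = -3 - 5 = -8)
S(K) = K (S(K) = K*(5 - 4) = K*1 = K)
-52*S(r(R, T(2))) = -52*2 = -104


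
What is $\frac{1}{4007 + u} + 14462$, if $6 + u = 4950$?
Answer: $\frac{129449363}{8951} \approx 14462.0$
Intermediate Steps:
$u = 4944$ ($u = -6 + 4950 = 4944$)
$\frac{1}{4007 + u} + 14462 = \frac{1}{4007 + 4944} + 14462 = \frac{1}{8951} + 14462 = \frac{129449363}{8951}$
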